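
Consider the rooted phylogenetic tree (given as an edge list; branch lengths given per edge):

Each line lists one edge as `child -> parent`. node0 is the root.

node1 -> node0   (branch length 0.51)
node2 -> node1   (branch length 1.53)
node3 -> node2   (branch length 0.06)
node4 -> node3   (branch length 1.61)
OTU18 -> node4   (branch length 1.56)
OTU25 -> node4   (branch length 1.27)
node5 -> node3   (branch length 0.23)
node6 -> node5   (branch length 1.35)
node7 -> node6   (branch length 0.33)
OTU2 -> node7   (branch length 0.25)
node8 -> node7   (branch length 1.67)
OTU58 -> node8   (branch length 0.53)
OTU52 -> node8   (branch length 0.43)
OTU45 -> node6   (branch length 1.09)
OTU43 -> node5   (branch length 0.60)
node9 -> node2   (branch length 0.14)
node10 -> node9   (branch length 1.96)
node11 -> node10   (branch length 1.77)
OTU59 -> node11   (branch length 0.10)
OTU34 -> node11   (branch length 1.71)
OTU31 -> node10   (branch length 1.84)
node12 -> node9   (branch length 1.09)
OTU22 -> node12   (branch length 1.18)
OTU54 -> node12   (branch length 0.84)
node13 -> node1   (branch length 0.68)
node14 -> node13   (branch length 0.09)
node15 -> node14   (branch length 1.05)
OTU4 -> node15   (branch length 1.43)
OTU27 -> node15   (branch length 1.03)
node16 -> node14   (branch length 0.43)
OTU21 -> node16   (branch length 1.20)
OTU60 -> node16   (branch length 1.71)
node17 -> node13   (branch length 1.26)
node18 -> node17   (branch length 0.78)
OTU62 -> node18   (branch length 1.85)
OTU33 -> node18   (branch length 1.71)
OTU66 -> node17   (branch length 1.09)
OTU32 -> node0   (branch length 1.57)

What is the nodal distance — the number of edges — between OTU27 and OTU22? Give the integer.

8

The MRCA of OTU27 and OTU22 is the node subtending ((((OTU18,OTU25),(((OTU2,(OTU58,OTU52)),OTU45),OTU43)),(((OTU59,OTU34),OTU31),(OTU22,OTU54))),(((OTU4,OTU27),(OTU21,OTU60)),((OTU62,OTU33),OTU66))).
From OTU27 up to that node: 4 branches. From OTU22 up to the same node: 4 branches. Total: 4 + 4 = 8.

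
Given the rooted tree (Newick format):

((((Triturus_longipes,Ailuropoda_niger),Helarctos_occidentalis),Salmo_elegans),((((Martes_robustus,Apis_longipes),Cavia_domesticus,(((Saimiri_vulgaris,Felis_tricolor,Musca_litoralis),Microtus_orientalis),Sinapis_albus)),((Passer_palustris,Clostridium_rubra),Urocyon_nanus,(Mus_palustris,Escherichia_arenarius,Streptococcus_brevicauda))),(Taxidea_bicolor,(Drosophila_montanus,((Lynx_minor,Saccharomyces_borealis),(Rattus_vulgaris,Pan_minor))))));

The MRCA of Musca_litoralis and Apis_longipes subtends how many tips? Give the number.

8

The MRCA of Musca_litoralis and Apis_longipes is the node subtending ((Martes_robustus,Apis_longipes),Cavia_domesticus,(((Saimiri_vulgaris,Felis_tricolor,Musca_litoralis),Microtus_orientalis),Sinapis_albus)).
That clade contains 8 terminal taxa: Apis_longipes, Cavia_domesticus, Felis_tricolor, Martes_robustus, Microtus_orientalis, Musca_litoralis, Saimiri_vulgaris, Sinapis_albus.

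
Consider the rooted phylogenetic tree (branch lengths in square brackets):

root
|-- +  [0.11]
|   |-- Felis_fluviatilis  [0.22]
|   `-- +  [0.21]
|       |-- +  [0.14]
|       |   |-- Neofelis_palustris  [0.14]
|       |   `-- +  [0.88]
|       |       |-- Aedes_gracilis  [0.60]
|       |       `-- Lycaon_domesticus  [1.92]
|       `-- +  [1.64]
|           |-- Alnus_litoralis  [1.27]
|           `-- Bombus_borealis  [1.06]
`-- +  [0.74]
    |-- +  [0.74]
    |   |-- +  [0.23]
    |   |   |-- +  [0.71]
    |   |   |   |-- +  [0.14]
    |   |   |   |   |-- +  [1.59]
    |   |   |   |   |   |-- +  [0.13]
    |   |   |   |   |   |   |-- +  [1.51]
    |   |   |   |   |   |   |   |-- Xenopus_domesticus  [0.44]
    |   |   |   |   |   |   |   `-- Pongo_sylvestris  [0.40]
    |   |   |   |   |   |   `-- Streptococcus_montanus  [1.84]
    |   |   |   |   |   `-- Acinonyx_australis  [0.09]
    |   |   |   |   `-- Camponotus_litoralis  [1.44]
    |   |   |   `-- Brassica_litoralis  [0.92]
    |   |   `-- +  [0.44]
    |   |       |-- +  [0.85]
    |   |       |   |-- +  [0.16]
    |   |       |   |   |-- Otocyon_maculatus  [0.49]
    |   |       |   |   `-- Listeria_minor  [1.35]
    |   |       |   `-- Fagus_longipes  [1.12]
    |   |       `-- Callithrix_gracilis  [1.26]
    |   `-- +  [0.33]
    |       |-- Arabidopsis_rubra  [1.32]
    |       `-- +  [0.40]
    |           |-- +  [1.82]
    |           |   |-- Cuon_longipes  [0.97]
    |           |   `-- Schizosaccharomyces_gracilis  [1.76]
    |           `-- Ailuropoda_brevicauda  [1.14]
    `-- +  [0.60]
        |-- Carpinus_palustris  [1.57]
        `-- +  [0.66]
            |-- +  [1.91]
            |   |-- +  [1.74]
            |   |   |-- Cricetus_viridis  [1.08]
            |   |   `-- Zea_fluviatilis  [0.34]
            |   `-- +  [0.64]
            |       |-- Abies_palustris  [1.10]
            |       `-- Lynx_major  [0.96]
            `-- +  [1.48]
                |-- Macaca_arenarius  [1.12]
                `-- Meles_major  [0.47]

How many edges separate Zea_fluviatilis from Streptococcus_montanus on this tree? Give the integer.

The MRCA of Zea_fluviatilis and Streptococcus_montanus is the node subtending ((((((((Xenopus_domesticus,Pongo_sylvestris),Streptococcus_montanus),Acinonyx_australis),Camponotus_litoralis),Brassica_litoralis),(((Otocyon_maculatus,Listeria_minor),Fagus_longipes),Callithrix_gracilis)),(Arabidopsis_rubra,((Cuon_longipes,Schizosaccharomyces_gracilis),Ailuropoda_brevicauda))),(Carpinus_palustris,(((Cricetus_viridis,Zea_fluviatilis),(Abies_palustris,Lynx_major)),(Macaca_arenarius,Meles_major)))).
From Zea_fluviatilis up to that node: 5 branches. From Streptococcus_montanus up to the same node: 7 branches. Total: 5 + 7 = 12.

12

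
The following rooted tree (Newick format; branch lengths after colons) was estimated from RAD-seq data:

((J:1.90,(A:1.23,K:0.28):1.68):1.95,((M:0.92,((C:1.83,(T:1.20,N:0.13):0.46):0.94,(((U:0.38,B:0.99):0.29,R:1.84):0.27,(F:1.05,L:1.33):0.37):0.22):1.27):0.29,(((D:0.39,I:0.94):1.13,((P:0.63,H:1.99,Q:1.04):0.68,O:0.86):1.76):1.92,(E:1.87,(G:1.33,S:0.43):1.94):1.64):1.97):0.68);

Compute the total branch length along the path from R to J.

8.42

The path runs R → … → MRCA → … → J; the MRCA is the root of the tree.
Branch lengths along that path: 1.84 + 0.27 + 0.22 + 1.27 + 0.29 + 0.68 + 1.95 + 1.90 = 8.42.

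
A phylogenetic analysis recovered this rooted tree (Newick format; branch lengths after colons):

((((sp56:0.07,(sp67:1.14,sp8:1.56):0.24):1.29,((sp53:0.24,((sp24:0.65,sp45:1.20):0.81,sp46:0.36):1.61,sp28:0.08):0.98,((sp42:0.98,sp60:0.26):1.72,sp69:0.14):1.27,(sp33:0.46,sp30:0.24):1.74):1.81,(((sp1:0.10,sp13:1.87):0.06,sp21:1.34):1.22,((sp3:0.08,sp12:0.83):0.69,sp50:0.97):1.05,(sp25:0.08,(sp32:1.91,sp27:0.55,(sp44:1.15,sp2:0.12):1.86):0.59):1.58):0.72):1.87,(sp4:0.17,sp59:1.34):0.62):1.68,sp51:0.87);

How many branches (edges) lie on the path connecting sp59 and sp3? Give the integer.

The MRCA of sp59 and sp3 is the node subtending (((sp56,(sp67,sp8)),((sp53,((sp24,sp45),sp46),sp28),((sp42,sp60),sp69),(sp33,sp30)),(((sp1,sp13),sp21),((sp3,sp12),sp50),(sp25,(sp32,sp27,(sp44,sp2))))),(sp4,sp59)).
From sp59 up to that node: 2 branches. From sp3 up to the same node: 5 branches. Total: 2 + 5 = 7.

7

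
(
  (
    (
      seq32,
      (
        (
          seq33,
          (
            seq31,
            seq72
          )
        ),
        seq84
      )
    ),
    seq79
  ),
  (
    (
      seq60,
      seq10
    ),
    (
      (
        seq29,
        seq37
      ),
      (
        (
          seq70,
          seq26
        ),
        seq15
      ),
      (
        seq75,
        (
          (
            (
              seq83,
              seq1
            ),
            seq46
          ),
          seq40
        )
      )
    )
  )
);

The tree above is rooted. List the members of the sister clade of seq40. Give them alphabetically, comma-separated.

seq40 attaches to the tree at the node subtending (((seq83,seq1),seq46),seq40).
The other lineage descending from that same node — the sister group — is ((seq83,seq1),seq46); its 3 tips in alphabetical order are the answer.

seq1, seq46, seq83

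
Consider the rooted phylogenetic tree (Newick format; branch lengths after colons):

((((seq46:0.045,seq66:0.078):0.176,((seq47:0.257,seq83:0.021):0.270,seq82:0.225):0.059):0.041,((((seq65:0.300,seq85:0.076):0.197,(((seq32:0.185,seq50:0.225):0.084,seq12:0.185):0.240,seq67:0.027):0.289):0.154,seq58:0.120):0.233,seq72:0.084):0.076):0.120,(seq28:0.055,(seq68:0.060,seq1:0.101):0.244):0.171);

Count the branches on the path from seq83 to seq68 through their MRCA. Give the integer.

The MRCA of seq83 and seq68 is the root of the tree.
From seq83 up to that node: 5 branches. From seq68 up to the same node: 3 branches. Total: 5 + 3 = 8.

8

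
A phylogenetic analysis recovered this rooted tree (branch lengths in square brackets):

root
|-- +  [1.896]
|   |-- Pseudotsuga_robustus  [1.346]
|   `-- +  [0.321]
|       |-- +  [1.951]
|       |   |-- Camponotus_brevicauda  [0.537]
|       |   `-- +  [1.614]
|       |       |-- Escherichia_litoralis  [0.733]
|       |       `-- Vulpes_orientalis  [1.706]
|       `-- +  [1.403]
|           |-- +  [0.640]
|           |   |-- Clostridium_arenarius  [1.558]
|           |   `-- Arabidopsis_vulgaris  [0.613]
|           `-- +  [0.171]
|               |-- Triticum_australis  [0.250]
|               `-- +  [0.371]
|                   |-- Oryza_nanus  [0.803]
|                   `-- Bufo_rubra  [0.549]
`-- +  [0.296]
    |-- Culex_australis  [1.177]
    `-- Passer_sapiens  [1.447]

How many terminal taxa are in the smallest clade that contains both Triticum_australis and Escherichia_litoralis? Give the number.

The MRCA of Triticum_australis and Escherichia_litoralis is the node subtending ((Camponotus_brevicauda,(Escherichia_litoralis,Vulpes_orientalis)),((Clostridium_arenarius,Arabidopsis_vulgaris),(Triticum_australis,(Oryza_nanus,Bufo_rubra)))).
That clade contains 8 terminal taxa: Arabidopsis_vulgaris, Bufo_rubra, Camponotus_brevicauda, Clostridium_arenarius, Escherichia_litoralis, Oryza_nanus, Triticum_australis, Vulpes_orientalis.

8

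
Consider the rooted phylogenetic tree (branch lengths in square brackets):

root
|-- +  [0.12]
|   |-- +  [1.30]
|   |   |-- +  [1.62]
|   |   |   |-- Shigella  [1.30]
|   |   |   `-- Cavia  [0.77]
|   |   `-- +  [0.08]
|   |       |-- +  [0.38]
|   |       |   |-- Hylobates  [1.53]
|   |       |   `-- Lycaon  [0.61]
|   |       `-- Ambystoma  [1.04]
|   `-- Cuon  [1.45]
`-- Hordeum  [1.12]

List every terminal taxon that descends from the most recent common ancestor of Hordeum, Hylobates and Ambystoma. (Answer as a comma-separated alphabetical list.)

Tracing Hordeum: it attaches directly to the root.
Tracing Hylobates: it sits inside (Hylobates,Lycaon).
Tracing Ambystoma: it sits inside ((Hylobates,Lycaon),Ambystoma).
The smallest clade enclosing all 3 is the whole tree (their MRCA is the root), so the answer is all 7 tips in alphabetical order.

Ambystoma, Cavia, Cuon, Hordeum, Hylobates, Lycaon, Shigella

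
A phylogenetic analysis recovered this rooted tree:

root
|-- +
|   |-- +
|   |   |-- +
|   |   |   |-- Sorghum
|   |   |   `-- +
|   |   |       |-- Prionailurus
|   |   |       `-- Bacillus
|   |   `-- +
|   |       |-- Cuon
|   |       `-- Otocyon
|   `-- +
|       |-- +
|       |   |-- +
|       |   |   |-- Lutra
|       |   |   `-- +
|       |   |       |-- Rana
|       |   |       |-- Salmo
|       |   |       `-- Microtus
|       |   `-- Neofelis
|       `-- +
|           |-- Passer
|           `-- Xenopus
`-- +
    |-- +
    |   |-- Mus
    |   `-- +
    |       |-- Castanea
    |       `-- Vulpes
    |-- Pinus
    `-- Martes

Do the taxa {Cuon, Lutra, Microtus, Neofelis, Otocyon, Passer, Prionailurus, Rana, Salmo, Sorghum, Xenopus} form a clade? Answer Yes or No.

No

The MRCA of the listed taxa subtends (((Sorghum,(Prionailurus,Bacillus)),(Cuon,Otocyon)),(((Lutra,(Rana,Salmo,Microtus)),Neofelis),(Passer,Xenopus))).
That clade also contains Bacillus, which is not in the proposed group, so the group is not monophyletic.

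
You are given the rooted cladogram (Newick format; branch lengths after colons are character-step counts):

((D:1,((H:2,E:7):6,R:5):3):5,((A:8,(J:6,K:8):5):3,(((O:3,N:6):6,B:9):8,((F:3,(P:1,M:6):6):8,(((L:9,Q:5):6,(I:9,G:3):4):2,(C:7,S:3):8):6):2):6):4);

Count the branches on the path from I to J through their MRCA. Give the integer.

The MRCA of I and J is the node subtending ((A,(J,K)),(((O,N),B),((F,(P,M)),(((L,Q),(I,G)),(C,S))))).
From I up to that node: 6 branches. From J up to the same node: 3 branches. Total: 6 + 3 = 9.

9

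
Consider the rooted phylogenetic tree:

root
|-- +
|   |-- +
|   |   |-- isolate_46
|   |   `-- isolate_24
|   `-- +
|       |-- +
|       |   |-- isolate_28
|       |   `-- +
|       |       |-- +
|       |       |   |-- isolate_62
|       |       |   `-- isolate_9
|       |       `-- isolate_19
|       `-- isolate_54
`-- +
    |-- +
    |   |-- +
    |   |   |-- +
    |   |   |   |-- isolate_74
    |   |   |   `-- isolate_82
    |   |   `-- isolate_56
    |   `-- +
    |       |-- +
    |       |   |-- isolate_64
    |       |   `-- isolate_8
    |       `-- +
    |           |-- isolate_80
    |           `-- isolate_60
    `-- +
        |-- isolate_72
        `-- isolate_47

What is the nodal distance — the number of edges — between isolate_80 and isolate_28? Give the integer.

9

The MRCA of isolate_80 and isolate_28 is the root of the tree.
From isolate_80 up to that node: 5 branches. From isolate_28 up to the same node: 4 branches. Total: 5 + 4 = 9.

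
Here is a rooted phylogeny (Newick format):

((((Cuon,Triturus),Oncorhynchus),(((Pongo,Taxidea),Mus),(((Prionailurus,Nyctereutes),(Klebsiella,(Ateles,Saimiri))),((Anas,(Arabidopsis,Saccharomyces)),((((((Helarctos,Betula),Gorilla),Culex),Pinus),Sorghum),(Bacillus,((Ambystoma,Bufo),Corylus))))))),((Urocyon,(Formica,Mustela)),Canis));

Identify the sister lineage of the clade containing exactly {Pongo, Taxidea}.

Mus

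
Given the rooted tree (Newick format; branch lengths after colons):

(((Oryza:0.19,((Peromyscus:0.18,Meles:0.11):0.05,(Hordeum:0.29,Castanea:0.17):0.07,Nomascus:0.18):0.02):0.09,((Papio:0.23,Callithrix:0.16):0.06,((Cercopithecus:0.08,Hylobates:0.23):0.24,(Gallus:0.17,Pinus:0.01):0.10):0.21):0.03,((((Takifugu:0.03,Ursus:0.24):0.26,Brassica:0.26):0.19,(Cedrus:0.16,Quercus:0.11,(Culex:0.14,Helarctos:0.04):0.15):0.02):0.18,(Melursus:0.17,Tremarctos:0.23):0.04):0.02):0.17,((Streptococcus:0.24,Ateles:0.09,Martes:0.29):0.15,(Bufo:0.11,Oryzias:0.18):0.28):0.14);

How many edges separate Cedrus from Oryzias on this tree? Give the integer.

8

The MRCA of Cedrus and Oryzias is the root of the tree.
From Cedrus up to that node: 5 branches. From Oryzias up to the same node: 3 branches. Total: 5 + 3 = 8.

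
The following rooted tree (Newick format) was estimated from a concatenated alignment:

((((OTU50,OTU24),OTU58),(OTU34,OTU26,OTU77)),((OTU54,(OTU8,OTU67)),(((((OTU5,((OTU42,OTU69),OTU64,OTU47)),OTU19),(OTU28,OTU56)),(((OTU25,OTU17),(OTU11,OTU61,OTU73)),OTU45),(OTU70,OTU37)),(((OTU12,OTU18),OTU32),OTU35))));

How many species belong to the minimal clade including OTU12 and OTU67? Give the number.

23

The MRCA of OTU12 and OTU67 is the node subtending ((OTU54,(OTU8,OTU67)),(((((OTU5,((OTU42,OTU69),OTU64,OTU47)),OTU19),(OTU28,OTU56)),(((OTU25,OTU17),(OTU11,OTU61,OTU73)),OTU45),(OTU70,OTU37)),(((OTU12,OTU18),OTU32),OTU35))).
That clade contains 23 terminal taxa: OTU11, OTU12, OTU17, OTU18, OTU19, OTU25, OTU28, OTU32, OTU35, OTU37, OTU42, OTU45, OTU47, OTU5, OTU54, OTU56, OTU61, OTU64, OTU67, OTU69, OTU70, OTU73, OTU8.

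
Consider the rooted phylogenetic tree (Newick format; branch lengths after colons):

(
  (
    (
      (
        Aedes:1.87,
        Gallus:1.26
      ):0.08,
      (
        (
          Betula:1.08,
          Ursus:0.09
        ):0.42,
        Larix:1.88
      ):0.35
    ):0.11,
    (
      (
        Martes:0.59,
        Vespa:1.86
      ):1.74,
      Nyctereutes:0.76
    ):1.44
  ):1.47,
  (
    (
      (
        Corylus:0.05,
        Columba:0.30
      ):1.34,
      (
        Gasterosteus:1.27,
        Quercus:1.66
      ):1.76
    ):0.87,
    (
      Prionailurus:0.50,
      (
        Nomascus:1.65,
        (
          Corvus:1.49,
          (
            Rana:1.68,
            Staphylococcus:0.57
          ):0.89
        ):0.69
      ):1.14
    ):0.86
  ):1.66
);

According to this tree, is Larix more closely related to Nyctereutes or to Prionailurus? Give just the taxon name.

The MRCA of Larix and Nyctereutes subtends (((Aedes,Gallus),((Betula,Ursus),Larix)),((Martes,Vespa),Nyctereutes)) (8 taxa).
The MRCA of Larix and Prionailurus is the root, subtending the entire tree (17 taxa).
The first is nested inside the second, so Larix shares a more recent common ancestor with Nyctereutes.

Nyctereutes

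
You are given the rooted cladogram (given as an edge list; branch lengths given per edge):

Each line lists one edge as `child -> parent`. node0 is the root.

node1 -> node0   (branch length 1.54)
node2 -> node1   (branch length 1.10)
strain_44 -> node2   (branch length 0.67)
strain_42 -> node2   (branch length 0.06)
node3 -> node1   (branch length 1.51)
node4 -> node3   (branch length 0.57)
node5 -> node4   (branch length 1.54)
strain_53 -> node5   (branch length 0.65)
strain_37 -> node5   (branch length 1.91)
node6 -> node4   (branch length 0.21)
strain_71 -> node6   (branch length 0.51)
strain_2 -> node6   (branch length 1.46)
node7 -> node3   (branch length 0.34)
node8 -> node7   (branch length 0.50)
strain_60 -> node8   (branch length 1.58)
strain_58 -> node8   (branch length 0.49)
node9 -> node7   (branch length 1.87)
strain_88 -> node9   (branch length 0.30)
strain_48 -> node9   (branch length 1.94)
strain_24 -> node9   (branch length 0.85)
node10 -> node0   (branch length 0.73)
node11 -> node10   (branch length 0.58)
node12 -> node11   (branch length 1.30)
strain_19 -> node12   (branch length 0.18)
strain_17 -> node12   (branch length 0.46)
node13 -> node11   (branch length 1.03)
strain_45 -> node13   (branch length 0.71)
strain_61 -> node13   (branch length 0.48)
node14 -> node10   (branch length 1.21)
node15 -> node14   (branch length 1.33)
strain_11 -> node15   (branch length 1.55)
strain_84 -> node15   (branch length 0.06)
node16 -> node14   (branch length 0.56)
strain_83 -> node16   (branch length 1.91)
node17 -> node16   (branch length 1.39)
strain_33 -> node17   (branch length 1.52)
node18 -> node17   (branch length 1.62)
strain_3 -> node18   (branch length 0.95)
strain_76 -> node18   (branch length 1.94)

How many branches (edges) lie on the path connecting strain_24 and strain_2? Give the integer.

6

The MRCA of strain_24 and strain_2 is the node subtending (((strain_53,strain_37),(strain_71,strain_2)),((strain_60,strain_58),(strain_88,strain_48,strain_24))).
From strain_24 up to that node: 3 branches. From strain_2 up to the same node: 3 branches. Total: 3 + 3 = 6.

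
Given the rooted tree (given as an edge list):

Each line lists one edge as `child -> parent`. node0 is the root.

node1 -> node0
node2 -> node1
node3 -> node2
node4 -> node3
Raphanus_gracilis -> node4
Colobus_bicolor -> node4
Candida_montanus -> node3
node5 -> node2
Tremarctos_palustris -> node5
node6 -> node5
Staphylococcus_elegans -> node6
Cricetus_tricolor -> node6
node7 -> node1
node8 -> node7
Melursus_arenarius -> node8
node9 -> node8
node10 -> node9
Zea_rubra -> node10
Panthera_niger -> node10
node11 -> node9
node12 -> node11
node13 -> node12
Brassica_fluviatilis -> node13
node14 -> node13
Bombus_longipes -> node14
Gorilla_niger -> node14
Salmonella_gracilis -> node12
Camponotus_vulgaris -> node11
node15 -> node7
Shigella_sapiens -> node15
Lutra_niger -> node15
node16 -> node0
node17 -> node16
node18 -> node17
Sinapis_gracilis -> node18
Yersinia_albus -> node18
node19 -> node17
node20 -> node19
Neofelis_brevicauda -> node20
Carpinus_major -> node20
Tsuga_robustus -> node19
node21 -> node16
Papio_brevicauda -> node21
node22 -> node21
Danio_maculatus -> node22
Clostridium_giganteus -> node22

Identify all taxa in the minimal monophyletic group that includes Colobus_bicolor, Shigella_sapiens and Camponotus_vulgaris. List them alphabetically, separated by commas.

Tracing Colobus_bicolor: it sits inside (Raphanus_gracilis,Colobus_bicolor).
Tracing Shigella_sapiens: it sits inside (Shigella_sapiens,Lutra_niger).
Tracing Camponotus_vulgaris: it sits inside (((Brassica_fluviatilis,(Bombus_longipes,Gorilla_niger)),Salmonella_gracilis),Camponotus_vulgaris).
The smallest clade enclosing all 3 is ((((Raphanus_gracilis,Colobus_bicolor),Candida_montanus),(Tremarctos_palustris,(Staphylococcus_elegans,Cricetus_tricolor))),((Melursus_arenarius,((Zea_rubra,Panthera_niger),(((Brassica_fluviatilis,(Bombus_longipes,Gorilla_niger)),Salmonella_gracilis),Camponotus_vulgaris))),(Shigella_sapiens,Lutra_niger))); the answer is its 16 terminal taxa in alphabetical order.

Bombus_longipes, Brassica_fluviatilis, Camponotus_vulgaris, Candida_montanus, Colobus_bicolor, Cricetus_tricolor, Gorilla_niger, Lutra_niger, Melursus_arenarius, Panthera_niger, Raphanus_gracilis, Salmonella_gracilis, Shigella_sapiens, Staphylococcus_elegans, Tremarctos_palustris, Zea_rubra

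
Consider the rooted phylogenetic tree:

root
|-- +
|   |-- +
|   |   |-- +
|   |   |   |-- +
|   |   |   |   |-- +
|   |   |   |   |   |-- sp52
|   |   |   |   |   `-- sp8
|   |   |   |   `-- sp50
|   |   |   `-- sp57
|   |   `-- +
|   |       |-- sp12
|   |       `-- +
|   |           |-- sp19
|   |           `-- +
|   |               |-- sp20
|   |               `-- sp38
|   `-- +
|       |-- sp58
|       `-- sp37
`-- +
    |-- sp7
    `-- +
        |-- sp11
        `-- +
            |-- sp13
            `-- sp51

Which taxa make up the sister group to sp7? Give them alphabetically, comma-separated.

sp11, sp13, sp51

sp7 attaches to the tree at the node subtending (sp7,(sp11,(sp13,sp51))).
The other lineage descending from that same node — the sister group — is (sp11,(sp13,sp51)); its 3 tips in alphabetical order are the answer.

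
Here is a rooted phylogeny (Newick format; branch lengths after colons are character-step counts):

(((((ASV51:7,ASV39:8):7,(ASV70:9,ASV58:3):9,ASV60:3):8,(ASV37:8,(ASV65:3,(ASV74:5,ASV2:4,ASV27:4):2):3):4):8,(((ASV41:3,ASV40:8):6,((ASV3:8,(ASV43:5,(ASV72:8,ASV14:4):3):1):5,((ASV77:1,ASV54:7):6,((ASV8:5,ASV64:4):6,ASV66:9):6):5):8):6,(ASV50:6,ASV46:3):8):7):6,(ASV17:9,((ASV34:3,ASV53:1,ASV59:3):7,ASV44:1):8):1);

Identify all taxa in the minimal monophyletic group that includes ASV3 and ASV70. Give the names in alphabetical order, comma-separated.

Tracing ASV3: it sits inside (ASV3,(ASV43,(ASV72,ASV14))).
Tracing ASV70: it sits inside (ASV70,ASV58).
The smallest clade enclosing both is ((((ASV51,ASV39),(ASV70,ASV58),ASV60),(ASV37,(ASV65,(ASV74,ASV2,ASV27)))),(((ASV41,ASV40),((ASV3,(ASV43,(ASV72,ASV14))),((ASV77,ASV54),((ASV8,ASV64),ASV66)))),(ASV50,ASV46))); the answer is its 23 terminal taxa in alphabetical order.

ASV14, ASV2, ASV27, ASV3, ASV37, ASV39, ASV40, ASV41, ASV43, ASV46, ASV50, ASV51, ASV54, ASV58, ASV60, ASV64, ASV65, ASV66, ASV70, ASV72, ASV74, ASV77, ASV8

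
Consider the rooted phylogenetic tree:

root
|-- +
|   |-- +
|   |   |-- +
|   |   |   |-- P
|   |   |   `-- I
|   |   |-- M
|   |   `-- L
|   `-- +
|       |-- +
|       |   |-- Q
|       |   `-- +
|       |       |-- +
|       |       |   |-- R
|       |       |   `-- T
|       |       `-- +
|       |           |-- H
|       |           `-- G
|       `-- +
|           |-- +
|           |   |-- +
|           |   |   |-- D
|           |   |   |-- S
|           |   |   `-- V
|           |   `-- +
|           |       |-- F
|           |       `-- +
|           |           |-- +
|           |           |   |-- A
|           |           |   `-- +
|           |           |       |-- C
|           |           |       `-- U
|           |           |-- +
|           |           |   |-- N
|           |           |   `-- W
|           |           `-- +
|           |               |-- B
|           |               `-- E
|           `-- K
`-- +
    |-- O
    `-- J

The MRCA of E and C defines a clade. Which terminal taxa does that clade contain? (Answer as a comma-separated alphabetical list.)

A, B, C, E, N, U, W

Tracing E: it sits inside (B,E).
Tracing C: it sits inside (C,U).
The smallest clade enclosing both is ((A,(C,U)),(N,W),(B,E)); the answer is its 7 terminal taxa in alphabetical order.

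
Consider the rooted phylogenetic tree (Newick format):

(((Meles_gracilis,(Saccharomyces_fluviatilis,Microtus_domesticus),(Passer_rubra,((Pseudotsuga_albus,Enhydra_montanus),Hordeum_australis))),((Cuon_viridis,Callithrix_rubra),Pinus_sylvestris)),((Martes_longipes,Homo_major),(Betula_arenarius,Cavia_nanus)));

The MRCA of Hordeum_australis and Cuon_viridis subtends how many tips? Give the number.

The MRCA of Hordeum_australis and Cuon_viridis is the node subtending ((Meles_gracilis,(Saccharomyces_fluviatilis,Microtus_domesticus),(Passer_rubra,((Pseudotsuga_albus,Enhydra_montanus),Hordeum_australis))),((Cuon_viridis,Callithrix_rubra),Pinus_sylvestris)).
That clade contains 10 terminal taxa: Callithrix_rubra, Cuon_viridis, Enhydra_montanus, Hordeum_australis, Meles_gracilis, Microtus_domesticus, Passer_rubra, Pinus_sylvestris, Pseudotsuga_albus, Saccharomyces_fluviatilis.

10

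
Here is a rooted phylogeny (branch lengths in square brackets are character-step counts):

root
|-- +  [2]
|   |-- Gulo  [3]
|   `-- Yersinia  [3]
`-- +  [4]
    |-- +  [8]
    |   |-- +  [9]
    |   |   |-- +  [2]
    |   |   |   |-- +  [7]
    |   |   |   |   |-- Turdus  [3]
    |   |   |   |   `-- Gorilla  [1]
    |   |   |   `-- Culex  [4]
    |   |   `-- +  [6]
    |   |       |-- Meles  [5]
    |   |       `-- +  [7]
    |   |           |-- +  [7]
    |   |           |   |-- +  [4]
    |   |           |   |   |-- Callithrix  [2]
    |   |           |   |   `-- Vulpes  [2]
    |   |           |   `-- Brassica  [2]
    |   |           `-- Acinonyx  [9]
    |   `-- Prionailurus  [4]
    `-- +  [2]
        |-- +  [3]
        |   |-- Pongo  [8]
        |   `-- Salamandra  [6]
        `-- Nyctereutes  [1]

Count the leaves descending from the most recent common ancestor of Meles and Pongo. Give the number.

12

The MRCA of Meles and Pongo is the node subtending (((((Turdus,Gorilla),Culex),(Meles,(((Callithrix,Vulpes),Brassica),Acinonyx))),Prionailurus),((Pongo,Salamandra),Nyctereutes)).
That clade contains 12 terminal taxa: Acinonyx, Brassica, Callithrix, Culex, Gorilla, Meles, Nyctereutes, Pongo, Prionailurus, Salamandra, Turdus, Vulpes.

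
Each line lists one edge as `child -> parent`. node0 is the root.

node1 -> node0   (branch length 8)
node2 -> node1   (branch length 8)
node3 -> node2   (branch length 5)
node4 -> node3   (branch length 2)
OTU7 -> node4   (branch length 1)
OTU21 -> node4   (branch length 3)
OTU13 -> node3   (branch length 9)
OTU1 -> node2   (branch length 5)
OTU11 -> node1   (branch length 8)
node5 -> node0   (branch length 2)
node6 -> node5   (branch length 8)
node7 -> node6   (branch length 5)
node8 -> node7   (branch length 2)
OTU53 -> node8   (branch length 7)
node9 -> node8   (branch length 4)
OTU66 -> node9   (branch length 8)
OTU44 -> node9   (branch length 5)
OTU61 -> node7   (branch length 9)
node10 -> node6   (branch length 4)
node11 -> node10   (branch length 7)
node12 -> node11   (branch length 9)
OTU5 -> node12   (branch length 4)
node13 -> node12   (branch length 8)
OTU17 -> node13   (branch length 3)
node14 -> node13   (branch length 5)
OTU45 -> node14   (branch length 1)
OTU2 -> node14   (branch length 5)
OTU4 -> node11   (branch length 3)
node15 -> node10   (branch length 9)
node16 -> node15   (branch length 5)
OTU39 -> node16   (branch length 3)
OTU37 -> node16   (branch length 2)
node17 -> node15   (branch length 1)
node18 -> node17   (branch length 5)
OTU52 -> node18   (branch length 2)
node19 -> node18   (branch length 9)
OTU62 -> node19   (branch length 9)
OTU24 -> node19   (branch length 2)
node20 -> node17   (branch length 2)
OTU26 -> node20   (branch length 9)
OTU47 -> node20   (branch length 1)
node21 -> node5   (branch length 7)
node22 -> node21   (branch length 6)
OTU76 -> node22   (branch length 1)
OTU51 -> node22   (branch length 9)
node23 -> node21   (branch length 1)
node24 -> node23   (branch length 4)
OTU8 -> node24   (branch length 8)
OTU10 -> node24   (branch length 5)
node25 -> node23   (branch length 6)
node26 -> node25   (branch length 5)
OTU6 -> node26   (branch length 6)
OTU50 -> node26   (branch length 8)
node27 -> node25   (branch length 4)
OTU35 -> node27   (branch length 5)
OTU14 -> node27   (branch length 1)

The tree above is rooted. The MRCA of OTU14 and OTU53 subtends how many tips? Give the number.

24

The MRCA of OTU14 and OTU53 is the node subtending ((((OTU53,(OTU66,OTU44)),OTU61),(((OTU5,(OTU17,(OTU45,OTU2))),OTU4),((OTU39,OTU37),((OTU52,(OTU62,OTU24)),(OTU26,OTU47))))),((OTU76,OTU51),((OTU8,OTU10),((OTU6,OTU50),(OTU35,OTU14))))).
That clade contains 24 terminal taxa: OTU10, OTU14, OTU17, OTU2, OTU24, OTU26, OTU35, OTU37, OTU39, OTU4, OTU44, OTU45, OTU47, OTU5, OTU50, OTU51, OTU52, OTU53, OTU6, OTU61, OTU62, OTU66, OTU76, OTU8.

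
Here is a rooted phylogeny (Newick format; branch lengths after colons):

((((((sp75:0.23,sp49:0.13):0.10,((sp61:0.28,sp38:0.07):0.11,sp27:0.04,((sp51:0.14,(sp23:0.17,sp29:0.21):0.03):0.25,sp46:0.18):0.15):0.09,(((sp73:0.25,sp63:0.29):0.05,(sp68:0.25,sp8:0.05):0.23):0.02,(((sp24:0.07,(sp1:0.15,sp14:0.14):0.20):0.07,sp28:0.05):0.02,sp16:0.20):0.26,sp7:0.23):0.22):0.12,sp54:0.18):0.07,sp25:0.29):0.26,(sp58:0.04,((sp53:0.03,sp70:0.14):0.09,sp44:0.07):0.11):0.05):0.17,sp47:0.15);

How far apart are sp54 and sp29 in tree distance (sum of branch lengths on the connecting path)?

1.03

The path runs sp54 → … → MRCA → … → sp29; the MRCA is the node subtending (((sp75,sp49),((sp61,sp38),sp27,((sp51,(sp23,sp29)),sp46)),(((sp73,sp63),(sp68,sp8)),(((sp24,(sp1,sp14)),sp28),sp16),sp7)),sp54).
Branch lengths along that path: 0.18 + 0.12 + 0.09 + 0.15 + 0.25 + 0.03 + 0.21 = 1.03.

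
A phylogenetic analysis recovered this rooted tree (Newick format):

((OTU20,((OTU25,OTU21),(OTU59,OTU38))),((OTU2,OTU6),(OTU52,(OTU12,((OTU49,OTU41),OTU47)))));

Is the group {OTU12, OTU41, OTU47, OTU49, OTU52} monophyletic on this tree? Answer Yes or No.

Yes

The most recent common ancestor of these taxa subtends (OTU52,(OTU12,((OTU49,OTU41),OTU47))).
That clade has exactly 5 tips — every listed taxon and nothing else — so the group is monophyletic.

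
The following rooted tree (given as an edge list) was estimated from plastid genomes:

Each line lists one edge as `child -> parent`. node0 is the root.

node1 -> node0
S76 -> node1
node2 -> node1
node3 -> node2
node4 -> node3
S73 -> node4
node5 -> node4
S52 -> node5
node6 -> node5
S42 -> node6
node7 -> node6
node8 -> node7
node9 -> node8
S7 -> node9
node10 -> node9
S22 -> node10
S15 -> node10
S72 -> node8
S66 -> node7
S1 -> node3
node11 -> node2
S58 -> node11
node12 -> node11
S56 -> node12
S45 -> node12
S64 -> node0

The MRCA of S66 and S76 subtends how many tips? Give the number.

The MRCA of S66 and S76 is the node subtending (S76,(((S73,(S52,(S42,(((S7,(S22,S15)),S72),S66)))),S1),(S58,(S56,S45)))).
That clade contains 13 terminal taxa: S1, S15, S22, S42, S45, S52, S56, S58, S66, S7, S72, S73, S76.

13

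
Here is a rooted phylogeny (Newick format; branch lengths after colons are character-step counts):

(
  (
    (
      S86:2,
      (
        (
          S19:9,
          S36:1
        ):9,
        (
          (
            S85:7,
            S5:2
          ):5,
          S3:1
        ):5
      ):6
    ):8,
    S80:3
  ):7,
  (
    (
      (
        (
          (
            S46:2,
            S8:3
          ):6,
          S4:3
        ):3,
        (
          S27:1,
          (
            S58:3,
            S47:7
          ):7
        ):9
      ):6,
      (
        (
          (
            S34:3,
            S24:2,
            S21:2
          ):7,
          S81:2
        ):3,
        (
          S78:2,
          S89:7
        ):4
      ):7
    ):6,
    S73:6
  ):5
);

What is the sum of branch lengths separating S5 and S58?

69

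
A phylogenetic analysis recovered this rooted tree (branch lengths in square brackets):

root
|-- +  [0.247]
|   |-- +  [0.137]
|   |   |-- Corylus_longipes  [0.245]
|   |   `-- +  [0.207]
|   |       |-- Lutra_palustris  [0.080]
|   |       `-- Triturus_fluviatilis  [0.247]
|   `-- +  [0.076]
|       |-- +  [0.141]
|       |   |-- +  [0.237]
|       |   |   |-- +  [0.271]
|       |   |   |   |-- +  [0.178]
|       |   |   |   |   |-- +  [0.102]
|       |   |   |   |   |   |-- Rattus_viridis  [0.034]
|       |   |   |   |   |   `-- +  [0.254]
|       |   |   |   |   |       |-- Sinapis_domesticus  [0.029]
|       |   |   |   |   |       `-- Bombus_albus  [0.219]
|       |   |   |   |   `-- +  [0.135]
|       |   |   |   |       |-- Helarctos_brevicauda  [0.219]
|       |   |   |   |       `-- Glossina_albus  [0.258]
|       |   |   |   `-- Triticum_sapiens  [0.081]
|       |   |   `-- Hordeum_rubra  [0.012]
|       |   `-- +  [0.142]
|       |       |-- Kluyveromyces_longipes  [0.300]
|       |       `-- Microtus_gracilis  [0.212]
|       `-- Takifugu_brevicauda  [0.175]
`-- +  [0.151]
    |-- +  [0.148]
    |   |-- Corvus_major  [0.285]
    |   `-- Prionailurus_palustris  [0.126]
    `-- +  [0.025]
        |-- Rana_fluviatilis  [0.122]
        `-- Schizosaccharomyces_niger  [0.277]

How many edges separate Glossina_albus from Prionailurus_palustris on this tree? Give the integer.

The MRCA of Glossina_albus and Prionailurus_palustris is the root of the tree.
From Glossina_albus up to that node: 8 branches. From Prionailurus_palustris up to the same node: 3 branches. Total: 8 + 3 = 11.

11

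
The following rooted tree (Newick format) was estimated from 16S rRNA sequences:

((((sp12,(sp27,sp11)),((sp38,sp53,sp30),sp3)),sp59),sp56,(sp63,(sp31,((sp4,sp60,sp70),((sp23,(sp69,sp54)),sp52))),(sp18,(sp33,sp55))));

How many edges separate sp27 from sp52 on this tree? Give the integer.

The MRCA of sp27 and sp52 is the root of the tree.
From sp27 up to that node: 5 branches. From sp52 up to the same node: 5 branches. Total: 5 + 5 = 10.

10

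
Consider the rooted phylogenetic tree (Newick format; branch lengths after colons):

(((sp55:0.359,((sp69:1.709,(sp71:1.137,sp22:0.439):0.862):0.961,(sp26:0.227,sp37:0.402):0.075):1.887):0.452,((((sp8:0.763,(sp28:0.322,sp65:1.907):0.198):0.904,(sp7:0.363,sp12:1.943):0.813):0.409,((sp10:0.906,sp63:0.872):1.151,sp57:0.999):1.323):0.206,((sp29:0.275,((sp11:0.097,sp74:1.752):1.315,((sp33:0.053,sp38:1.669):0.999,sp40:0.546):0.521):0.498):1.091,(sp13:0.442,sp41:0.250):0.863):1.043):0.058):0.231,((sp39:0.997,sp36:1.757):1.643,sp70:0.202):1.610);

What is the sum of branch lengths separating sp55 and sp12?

4.240

The path runs sp55 → … → MRCA → … → sp12; the MRCA is the node subtending ((sp55,((sp69,(sp71,sp22)),(sp26,sp37))),((((sp8,(sp28,sp65)),(sp7,sp12)),((sp10,sp63),sp57)),((sp29,((sp11,sp74),((sp33,sp38),sp40))),(sp13,sp41)))).
Branch lengths along that path: 0.359 + 0.452 + 0.058 + 0.206 + 0.409 + 0.813 + 1.943 = 4.240.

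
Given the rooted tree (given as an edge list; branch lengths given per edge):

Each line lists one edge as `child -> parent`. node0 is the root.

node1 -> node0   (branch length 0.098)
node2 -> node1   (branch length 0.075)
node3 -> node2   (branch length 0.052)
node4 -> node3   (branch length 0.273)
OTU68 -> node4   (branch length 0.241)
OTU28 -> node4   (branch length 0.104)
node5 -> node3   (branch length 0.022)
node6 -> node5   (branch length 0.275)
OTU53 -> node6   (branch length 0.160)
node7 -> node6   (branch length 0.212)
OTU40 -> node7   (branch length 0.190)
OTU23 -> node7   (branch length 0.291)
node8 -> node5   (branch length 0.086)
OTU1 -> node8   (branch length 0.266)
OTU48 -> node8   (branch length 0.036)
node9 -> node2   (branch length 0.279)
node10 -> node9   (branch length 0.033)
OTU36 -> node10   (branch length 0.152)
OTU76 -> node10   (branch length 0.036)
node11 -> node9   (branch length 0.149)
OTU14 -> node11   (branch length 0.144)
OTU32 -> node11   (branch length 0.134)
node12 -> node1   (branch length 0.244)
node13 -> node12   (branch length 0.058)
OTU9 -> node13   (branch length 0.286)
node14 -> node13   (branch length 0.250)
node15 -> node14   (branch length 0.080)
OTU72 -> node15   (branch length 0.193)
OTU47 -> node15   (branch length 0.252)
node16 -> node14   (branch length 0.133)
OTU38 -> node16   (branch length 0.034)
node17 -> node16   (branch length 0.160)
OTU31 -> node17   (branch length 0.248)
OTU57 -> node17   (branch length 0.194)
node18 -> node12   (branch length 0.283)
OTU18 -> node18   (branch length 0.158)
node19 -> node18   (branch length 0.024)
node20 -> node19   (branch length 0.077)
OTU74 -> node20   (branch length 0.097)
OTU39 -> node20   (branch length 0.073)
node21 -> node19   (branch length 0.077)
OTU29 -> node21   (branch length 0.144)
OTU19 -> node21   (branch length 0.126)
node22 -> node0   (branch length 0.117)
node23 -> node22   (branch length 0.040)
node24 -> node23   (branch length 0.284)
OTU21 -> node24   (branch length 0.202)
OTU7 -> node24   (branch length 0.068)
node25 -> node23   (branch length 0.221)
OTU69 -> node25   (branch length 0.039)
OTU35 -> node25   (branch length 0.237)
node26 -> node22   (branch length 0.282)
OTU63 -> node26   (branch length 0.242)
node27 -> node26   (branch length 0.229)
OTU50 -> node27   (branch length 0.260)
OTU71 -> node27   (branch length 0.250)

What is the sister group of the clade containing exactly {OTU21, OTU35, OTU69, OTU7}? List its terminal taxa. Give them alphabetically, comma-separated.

OTU50, OTU63, OTU71

The clade containing exactly {OTU21, OTU35, OTU69, OTU7} attaches to the tree at the node subtending (((OTU21,OTU7),(OTU69,OTU35)),(OTU63,(OTU50,OTU71))).
The other lineage descending from that same node — the sister group — is (OTU63,(OTU50,OTU71)); its 3 tips in alphabetical order are the answer.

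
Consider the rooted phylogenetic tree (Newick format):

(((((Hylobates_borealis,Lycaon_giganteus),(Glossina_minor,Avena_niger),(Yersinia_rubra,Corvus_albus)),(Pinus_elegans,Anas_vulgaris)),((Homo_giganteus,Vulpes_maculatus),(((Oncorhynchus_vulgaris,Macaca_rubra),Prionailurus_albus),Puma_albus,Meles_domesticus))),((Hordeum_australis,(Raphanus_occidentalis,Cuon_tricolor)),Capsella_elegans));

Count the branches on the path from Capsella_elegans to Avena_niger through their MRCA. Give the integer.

The MRCA of Capsella_elegans and Avena_niger is the root of the tree.
From Capsella_elegans up to that node: 2 branches. From Avena_niger up to the same node: 5 branches. Total: 2 + 5 = 7.

7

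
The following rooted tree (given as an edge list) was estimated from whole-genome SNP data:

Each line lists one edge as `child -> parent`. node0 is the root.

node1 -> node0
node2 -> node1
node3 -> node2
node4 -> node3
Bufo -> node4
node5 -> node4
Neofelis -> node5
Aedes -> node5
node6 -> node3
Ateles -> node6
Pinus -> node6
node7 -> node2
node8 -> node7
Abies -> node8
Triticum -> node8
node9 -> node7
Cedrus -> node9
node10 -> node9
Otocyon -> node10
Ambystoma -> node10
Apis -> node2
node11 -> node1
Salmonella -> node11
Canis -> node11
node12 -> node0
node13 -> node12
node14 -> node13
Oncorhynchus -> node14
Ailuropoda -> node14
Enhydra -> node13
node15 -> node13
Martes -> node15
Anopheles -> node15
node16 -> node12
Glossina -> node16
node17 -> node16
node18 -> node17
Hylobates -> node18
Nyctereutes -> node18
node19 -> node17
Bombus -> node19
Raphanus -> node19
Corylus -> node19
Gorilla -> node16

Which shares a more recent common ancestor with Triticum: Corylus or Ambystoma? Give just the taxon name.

Ambystoma

The MRCA of Triticum and Ambystoma subtends ((Abies,Triticum),(Cedrus,(Otocyon,Ambystoma))) (5 taxa).
The MRCA of Triticum and Corylus is the root, subtending the entire tree (25 taxa).
The first is nested inside the second, so Triticum shares a more recent common ancestor with Ambystoma.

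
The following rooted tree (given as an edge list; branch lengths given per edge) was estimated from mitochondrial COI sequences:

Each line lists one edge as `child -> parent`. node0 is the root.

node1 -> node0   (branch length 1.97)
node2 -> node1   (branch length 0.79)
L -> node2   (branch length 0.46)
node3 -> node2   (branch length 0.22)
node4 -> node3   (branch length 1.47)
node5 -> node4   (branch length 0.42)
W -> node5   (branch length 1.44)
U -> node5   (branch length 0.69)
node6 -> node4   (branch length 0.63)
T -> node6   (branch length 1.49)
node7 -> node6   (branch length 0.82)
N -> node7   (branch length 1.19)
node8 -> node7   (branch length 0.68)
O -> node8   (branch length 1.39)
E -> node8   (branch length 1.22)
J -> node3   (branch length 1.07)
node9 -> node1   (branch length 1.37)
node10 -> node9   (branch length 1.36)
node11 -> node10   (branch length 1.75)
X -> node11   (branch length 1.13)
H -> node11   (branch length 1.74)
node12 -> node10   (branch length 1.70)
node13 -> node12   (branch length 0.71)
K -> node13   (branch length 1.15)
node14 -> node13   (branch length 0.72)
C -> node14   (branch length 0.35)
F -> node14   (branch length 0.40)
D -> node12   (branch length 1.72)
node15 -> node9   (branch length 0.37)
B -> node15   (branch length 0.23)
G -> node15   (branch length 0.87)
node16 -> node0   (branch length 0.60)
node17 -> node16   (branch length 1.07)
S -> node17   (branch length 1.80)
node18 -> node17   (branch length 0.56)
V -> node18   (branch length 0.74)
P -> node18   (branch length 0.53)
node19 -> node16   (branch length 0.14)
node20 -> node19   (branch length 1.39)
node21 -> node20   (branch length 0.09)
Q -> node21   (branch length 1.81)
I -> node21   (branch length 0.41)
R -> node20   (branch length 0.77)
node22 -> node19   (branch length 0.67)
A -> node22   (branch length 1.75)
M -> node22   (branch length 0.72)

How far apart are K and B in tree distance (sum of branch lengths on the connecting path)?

The path runs K → … → MRCA → … → B; the MRCA is the node subtending (((X,H),((K,(C,F)),D)),(B,G)).
Branch lengths along that path: 1.15 + 0.71 + 1.70 + 1.36 + 0.37 + 0.23 = 5.52.

5.52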